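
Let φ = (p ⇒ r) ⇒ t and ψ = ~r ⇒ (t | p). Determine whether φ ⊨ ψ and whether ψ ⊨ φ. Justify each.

Forward direction. Assume the antecedent. If p is true, ~r ⇒ (t | p) reduces to true regardless of the other variables. If p is false, the antecedent forces (r = F, p = F, t = T) or (r = T, p = F, t = T), and ~r ⇒ (t | p) holds there. Either way ~r ⇒ (t | p) holds.

Converse. This fails. Under r = T, p = F, t = F, the left side is false but the right side is true.

The forward direction holds; the converse fails.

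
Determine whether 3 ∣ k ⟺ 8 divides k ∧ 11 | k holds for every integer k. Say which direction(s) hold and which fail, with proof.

Neither direction holds.

Forward direction. This fails: take k = 3. Certainly 3 ∣ 3, but 8 ∤ 3.

Converse. This fails: take k = 88. Both 8 ∣ 88 and 11 ∣ 88, yet 88 is not a multiple of 3 (since 88 = 29·3 + 1), so 3 ∤ 88.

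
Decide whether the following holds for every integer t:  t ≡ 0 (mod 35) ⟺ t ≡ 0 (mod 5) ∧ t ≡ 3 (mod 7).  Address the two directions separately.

Both directions fail.

(→) This fails: t = 0 gives 0 ≡ 0 (mod 35) but 0 ≡ 0 (mod 7), so the conjunction on the right does not hold.

(←) This fails: t = 10 satisfies both congruences on the right (10 ≡ 0 mod 5 and 10 ≡ 3 mod 7) yet 10 ≡ 10 (mod 35), not 0.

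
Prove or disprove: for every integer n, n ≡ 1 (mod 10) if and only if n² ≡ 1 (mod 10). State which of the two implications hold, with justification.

[⇒] Suppose n ≡ 1 (mod 10). Write n = 10j + 1. Then (10j + 1)² = 100j² + 20j + 1 = 10(10j² + 2j) + 1, so n² ≡ 1 (mod 10).

[⇐] This fails: take n = 9. Then 9² = 81 ≡ 1 (mod 10), yet 9 ≡ 9 (mod 10), not 1.

(⇒) holds; (⇐) fails.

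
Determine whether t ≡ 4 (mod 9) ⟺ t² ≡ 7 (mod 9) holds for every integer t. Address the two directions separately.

(→) Suppose t ≡ 4 (mod 9). Write t = 9j + 4. Then (9j + 4)² = 81j² + 72j + 16 = 9(9j² + 8j + 1) + 7, so t² ≡ 7 (mod 9).

(←) This fails: take t = 5. Then 5² = 25 ≡ 7 (mod 9), yet 5 ≡ 5 (mod 9), not 4.

The forward direction holds; the converse fails.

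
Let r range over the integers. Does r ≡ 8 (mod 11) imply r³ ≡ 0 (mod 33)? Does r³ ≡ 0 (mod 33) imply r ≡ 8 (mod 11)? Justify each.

(⟹) This fails: take r = 8. Then 8 ≡ 8 (mod 11), but 8³ = 512 ≡ 17 (mod 33), not 0.

(⟸) This fails: take r = 0. Then 0³ = 0 ≡ 0 (mod 33), yet 0 ≡ 0 (mod 11), not 8.

Neither implication holds.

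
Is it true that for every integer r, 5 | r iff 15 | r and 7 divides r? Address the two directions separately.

Forward direction. This fails: take r = 5. Certainly 5 ∣ 5, but 15 ∤ 5.

Converse. Suppose 15 ∣ r and 7 ∣ r. Any common multiple of 15 and 7 is a multiple of their lcm; here gcd(15, 7) = 1, so lcm(15, 7) = 15·7 = 105, so 105 ∣ r. Since 5 ∣ 105, it follows that 5 ∣ r.

Only the converse holds.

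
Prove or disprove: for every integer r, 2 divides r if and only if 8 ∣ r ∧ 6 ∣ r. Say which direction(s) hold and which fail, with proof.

The forward direction fails; the converse holds.

(⇒) This fails: take r = 2. Certainly 2 ∣ 2, but 8 ∤ 2.

(⇐) Suppose 8 ∣ r and 6 ∣ r. Any common multiple of 8 and 6 is a multiple of their lcm; here lcm(8, 6) = 8·6/gcd(8, 6) = 48/2 = 24, so 24 ∣ r. Since 2 ∣ 24, it follows that 2 ∣ r.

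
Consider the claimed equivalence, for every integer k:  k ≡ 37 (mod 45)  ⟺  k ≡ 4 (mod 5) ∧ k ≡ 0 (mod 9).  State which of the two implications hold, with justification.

Neither direction holds.

(⇒) This fails: k = 37 gives 37 ≡ 37 (mod 45) but 37 ≡ 2 (mod 5), so the conjunction on the right does not hold.

(⇐) This fails: k = 9 satisfies both congruences on the right (9 ≡ 4 mod 5 and 9 ≡ 0 mod 9) yet 9 ≡ 9 (mod 45), not 37.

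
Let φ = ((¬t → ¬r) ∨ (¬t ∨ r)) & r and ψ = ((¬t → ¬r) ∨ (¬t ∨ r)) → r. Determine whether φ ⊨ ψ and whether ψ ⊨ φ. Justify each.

Both directions hold.

(⇐) Assume the antecedent. If t is true, the antecedent forces (t = T, r = T), and ((¬t → ¬r) ∨ (¬t ∨ r)) & r holds there. If t is false, the antecedent forces (t = F, r = T), and ((¬t → ¬r) ∨ (¬t ∨ r)) & r holds there. Either way ((¬t → ¬r) ∨ (¬t ∨ r)) & r holds.

(⇒) Assume the antecedent. If t is true, the antecedent forces (t = T, r = T), and ((¬t → ¬r) ∨ (¬t ∨ r)) → r holds there. If t is false, the antecedent forces (t = F, r = T), and ((¬t → ¬r) ∨ (¬t ∨ r)) → r holds there. Either way ((¬t → ¬r) ∨ (¬t ∨ r)) → r holds.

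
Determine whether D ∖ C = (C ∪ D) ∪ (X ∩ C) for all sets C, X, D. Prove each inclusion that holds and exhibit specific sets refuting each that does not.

Reverse inclusion. This inclusion fails. Take C = {1}, X = ∅, D = ∅; then 1 ∈ (C ∪ D) ∪ (X ∩ C) but 1 ∉ D ∖ C.

Forward inclusion. Let x ∈ D ∖ C. Then either x ∈ D and x ∉ C, X; or x ∈ X ∩ D and x ∉ C. In each case x ∈ (C ∪ D) ∪ (X ∩ C), so D ∖ C ⊆ (C ∪ D) ∪ (X ∩ C).

Only the forward inclusion holds.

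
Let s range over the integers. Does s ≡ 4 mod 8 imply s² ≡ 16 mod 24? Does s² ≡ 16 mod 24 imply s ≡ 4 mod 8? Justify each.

(⇒) fails and (⇐) fails.

Forward direction. This fails: take s = 12. Then 12 ≡ 4 (mod 8), but 12² = 144 ≡ 0 (mod 24), not 16.

Converse. This fails: take s = 8. Then 8² = 64 ≡ 16 (mod 24), yet 8 ≡ 0 (mod 8), not 4.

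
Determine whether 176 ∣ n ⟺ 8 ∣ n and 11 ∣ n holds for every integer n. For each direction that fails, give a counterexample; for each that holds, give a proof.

[⇐] This fails: take n = 88. Both 8 ∣ 88 and 11 ∣ 88, yet 88 is not a multiple of 176 (since 88 = 0·176 + 88), so 176 ∤ 88.

[⇒] If 176 ∣ n, write n = 176q. Since 176 = 22·8, n = 8·(22q), so 8 ∣ n; and since 176 = 16·11, n = 11·(16q), so 11 ∣ n.

Not equivalent: only (⇒) holds.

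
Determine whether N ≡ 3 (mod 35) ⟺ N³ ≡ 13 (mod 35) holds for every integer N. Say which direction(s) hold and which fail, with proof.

(⇒) fails and (⇐) fails.

(→) This fails: take N = 3. Then 3 ≡ 3 (mod 35), but 3³ = 27 ≡ 27 (mod 35), not 13.

(←) This fails: take N = 12. Then 12³ = 1728 ≡ 13 (mod 35), yet 12 ≡ 12 (mod 35), not 3.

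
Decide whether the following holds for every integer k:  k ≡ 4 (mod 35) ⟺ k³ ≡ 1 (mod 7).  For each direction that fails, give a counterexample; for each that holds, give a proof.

The forward direction holds; the converse fails.

Forward direction. Suppose k ≡ 4 (mod 35). Then k³ ≡ 4³ = 64 (mod 35), and since 7 ∣ 35, also k³ ≡ 1 (mod 7).

Converse. This fails: take k = 1. Then 1³ = 1 ≡ 1 (mod 7), yet 1 ≡ 1 (mod 35), not 4.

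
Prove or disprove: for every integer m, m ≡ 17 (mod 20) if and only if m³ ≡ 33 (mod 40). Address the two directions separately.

(⇒) This fails: take m = 37. Then 37 ≡ 17 (mod 20), but 37³ = 50653 ≡ 13 (mod 40), not 33.

(⇐) Conversely, the residues r modulo 40 with r³ ≡ 33 (mod 40) are exactly {17}, and each is ≡ 17 (mod 20).

Only the converse holds.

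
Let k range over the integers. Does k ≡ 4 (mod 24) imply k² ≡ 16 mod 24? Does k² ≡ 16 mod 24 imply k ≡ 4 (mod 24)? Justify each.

Not equivalent: only (⇒) holds.

[⇒] Suppose k ≡ 4 (mod 24). Write k = 24j + 4. Then (24j + 4)² = 576j² + 192j + 16 = 24(24j² + 8j) + 16, so k² ≡ 16 (mod 24).

[⇐] This fails: take k = 8. Then 8² = 64 ≡ 16 (mod 24), yet 8 ≡ 8 (mod 24), not 4.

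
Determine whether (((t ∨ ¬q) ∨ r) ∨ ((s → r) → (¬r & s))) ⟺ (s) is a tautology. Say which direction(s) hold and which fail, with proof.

(←) Assume the antecedent. If s is true, the consequent reduces to true regardless of the other variables. If s is false, the antecedent cannot hold. Either way the consequent holds.

(→) This fails. Under t = F, q = F, r = F, s = F, the left side is true but the right side is false.

Only the converse holds.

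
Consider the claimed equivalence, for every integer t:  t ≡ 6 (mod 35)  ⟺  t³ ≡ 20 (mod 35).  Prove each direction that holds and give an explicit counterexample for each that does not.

(⇒) This fails: take t = 6. Then 6 ≡ 6 (mod 35), but 6³ = 216 ≡ 6 (mod 35), not 20.

(⇐) This fails: take t = 5. Then 5³ = 125 ≡ 20 (mod 35), yet 5 ≡ 5 (mod 35), not 6.

(⇒) fails and (⇐) fails.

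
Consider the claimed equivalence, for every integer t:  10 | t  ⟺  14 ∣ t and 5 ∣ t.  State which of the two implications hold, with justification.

(→) This fails: take t = 10. Certainly 10 ∣ 10, but 14 ∤ 10.

(←) Suppose 14 ∣ t and 5 ∣ t. Any common multiple of 14 and 5 is a multiple of their lcm; here gcd(14, 5) = 1, so lcm(14, 5) = 14·5 = 70, so 70 ∣ t. Since 10 ∣ 70, it follows that 10 ∣ t.

Not equivalent: only (⇐) holds.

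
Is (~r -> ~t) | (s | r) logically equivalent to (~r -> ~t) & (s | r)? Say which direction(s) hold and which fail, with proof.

(⇒) fails; (⇐) holds.

(→) This fails. Under t = F, r = F, s = F, the left side is true but the right side is false.

(←) Assume the antecedent. If t is true, the antecedent forces (t = T, r = T, s = F) or (t = T, r = T, s = T), and (~r -> ~t) | (s | r) holds there. If t is false, (~r -> ~t) | (s | r) reduces to true regardless of the other variables. Either way (~r -> ~t) | (s | r) holds.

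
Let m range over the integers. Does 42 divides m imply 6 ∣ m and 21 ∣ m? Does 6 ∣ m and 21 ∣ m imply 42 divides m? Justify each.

[⇒] If 42 ∣ m, write m = 42q. Since 42 = 7·6, m = 6·(7q), so 6 ∣ m; and since 42 = 2·21, m = 21·(2q), so 21 ∣ m.

[⇐] Suppose 6 ∣ m and 21 ∣ m. Any common multiple of 6 and 21 is a multiple of their lcm; here lcm(6, 21) = 6·21/gcd(6, 21) = 126/3 = 42, so 42 ∣ m.

Both directions hold; the statement is true.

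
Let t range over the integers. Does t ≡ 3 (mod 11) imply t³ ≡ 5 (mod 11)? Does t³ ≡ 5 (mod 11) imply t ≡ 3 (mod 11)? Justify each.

Both directions hold.

[⇐] For the converse, argue contrapositively. If t ≢ 3 (mod 11), then t is congruent to one of 0, 1, 2, 4, 5, 6, 7, 8, 9, 10 modulo 11, and these give t³ ≡ 0, 1, 8, 9, 4, 7, 2, 6, 3, 10 respectively — never 5.

[⇒] Suppose t ≡ 3 (mod 11). Write t = 11j + 3. Then (11j + 3)³ = 1331j³ + 1089j² + 297j + 27 = 11(121j³ + 99j² + 27j + 2) + 5, so t³ ≡ 5 (mod 11).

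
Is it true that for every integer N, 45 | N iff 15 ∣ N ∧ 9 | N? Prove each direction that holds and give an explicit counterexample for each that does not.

(⟹) If 45 ∣ N, write N = 45q. Since 45 = 3·15, N = 15·(3q), so 15 ∣ N; and since 45 = 5·9, N = 9·(5q), so 9 ∣ N.

(⟸) Suppose 15 ∣ N and 9 ∣ N. Any common multiple of 15 and 9 is a multiple of their lcm; here lcm(15, 9) = 15·9/gcd(15, 9) = 135/3 = 45, so 45 ∣ N.

Both implications hold.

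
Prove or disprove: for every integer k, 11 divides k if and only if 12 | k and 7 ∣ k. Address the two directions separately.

Forward direction. This fails: take k = 11. Certainly 11 ∣ 11, but 12 ∤ 11.

Converse. This fails: take k = 84. Both 12 ∣ 84 and 7 ∣ 84, yet 84 is not a multiple of 11 (since 84 = 7·11 + 7), so 11 ∤ 84.

Both directions fail.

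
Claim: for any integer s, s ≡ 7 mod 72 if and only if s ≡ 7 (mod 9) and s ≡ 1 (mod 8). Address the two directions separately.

(⇒) This fails: s = 7 gives 7 ≡ 7 (mod 72) but 7 ≡ 7 (mod 8), so the conjunction on the right does not hold.

(⇐) This fails: s = 25 satisfies both congruences on the right (25 ≡ 7 mod 9 and 25 ≡ 1 mod 8) yet 25 ≡ 25 (mod 72), not 7.

(⇒) fails and (⇐) fails.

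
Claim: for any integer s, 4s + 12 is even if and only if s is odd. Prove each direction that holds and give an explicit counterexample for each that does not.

The forward direction fails; the converse holds.

(⇒) This fails: take s = 0. Then 4s + 12 = 12, which is even, yet s = 0 is even, not odd.

(⇐) Suppose s is odd. Since 4 is even, 4s is even for every s, so 4s + 12 has the same parity as 12, which is even. Hence 4s + 12 is even.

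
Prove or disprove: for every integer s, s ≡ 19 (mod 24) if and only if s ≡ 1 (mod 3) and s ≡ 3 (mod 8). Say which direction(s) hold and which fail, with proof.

Equivalent; both directions hold.

[⇒] Suppose s ≡ 19 (mod 24); write s = 24j + 19. Since 3 ∣ 24, reducing mod 3 gives s ≡ 19 ≡ 1 (mod 3); since 8 ∣ 24, reducing mod 8 gives s ≡ 19 ≡ 3 (mod 8).

[⇐] Conversely, if s ≡ 1 (mod 3) and s ≡ 3 (mod 8), then by the Chinese remainder theorem s ≡ 19 (mod 24). This is exactly s ≡ 19 (mod 24).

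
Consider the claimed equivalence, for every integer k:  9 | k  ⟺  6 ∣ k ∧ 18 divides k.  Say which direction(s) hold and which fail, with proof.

(⟹) This fails: take k = 9. Certainly 9 ∣ 9, but 6 ∤ 9.

(⟸) Suppose 6 ∣ k and 18 ∣ k. Any common multiple of 6 and 18 is a multiple of their lcm; here lcm(6, 18) = 6·18/gcd(6, 18) = 108/6 = 18, so 18 ∣ k. Since 9 ∣ 18, it follows that 9 ∣ k.

Only the converse holds.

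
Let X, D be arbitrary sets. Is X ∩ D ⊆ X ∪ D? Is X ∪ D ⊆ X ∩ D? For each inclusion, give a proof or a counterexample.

(⊆) Let x ∈ X ∩ D. Then x ∈ X ∩ D, from which x ∈ X ∪ D.

(⊇) This inclusion fails. Take X = {1}, D = ∅; then 1 ∈ X ∪ D but 1 ∉ X ∩ D.

The sets are not equal: only the forward inclusion holds.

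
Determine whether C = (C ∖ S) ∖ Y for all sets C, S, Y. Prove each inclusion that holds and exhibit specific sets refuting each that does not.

Only the reverse inclusion holds.

Reverse inclusion. Let x ∈ (C ∖ S) ∖ Y. Then x ∈ C and x ∉ S, Y, from which x ∈ C.

Forward inclusion. This inclusion fails. Take C = {1}, S = {1}, Y = ∅; then 1 ∈ C but 1 ∉ (C ∖ S) ∖ Y.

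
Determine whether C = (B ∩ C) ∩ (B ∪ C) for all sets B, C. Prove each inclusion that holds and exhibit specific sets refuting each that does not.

(⊇) Let x ∈ (B ∩ C) ∩ (B ∪ C). Then x ∈ B ∩ C, from which x ∈ C.

(⊆) This inclusion fails. Take B = ∅, C = {1}; then 1 ∈ C but 1 ∉ (B ∩ C) ∩ (B ∪ C).

Only the reverse inclusion holds.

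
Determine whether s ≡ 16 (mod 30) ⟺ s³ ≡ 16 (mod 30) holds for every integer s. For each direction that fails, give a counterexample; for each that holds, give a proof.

[⇐] Suppose s³ ≡ 16 (mod 30). The only residue r in {0, …, 29} with r³ ≡ 16 (mod 30) is r = 16, so s ≡ 16 (mod 30).

[⇒] Suppose s ≡ 16 (mod 30). Write s = 30j + 16. Then (30j + 16)³ = 27000j³ + 43200j² + 23040j + 4096 = 30(900j³ + 1440j² + 768j + 136) + 16, so s³ ≡ 16 (mod 30).

The biconditional holds.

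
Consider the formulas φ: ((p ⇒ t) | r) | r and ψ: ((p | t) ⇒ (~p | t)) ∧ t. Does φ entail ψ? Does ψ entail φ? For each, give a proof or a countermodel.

Not equivalent: only (⇐) holds.

(→) This fails. Under p = F, t = F, r = F, the left side is true but the right side is false.

(←) Assume the antecedent. If p is true, the antecedent forces (p = T, t = T, r = F) or (p = T, t = T, r = T), and ((p ⇒ t) | r) | r holds there. If p is false, ((p ⇒ t) | r) | r reduces to true regardless of the other variables. Either way ((p ⇒ t) | r) | r holds.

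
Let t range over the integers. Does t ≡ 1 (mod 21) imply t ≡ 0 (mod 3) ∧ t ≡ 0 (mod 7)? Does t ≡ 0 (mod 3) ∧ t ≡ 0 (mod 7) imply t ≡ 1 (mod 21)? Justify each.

[⇒] This fails: t = 1 gives 1 ≡ 1 (mod 21) but 1 ≡ 1 (mod 3), so the conjunction on the right does not hold.

[⇐] This fails: t = 0 satisfies both congruences on the right (0 ≡ 0 mod 3 and 0 ≡ 0 mod 7) yet 0 ≡ 0 (mod 21), not 1.

(⇒) fails and (⇐) fails.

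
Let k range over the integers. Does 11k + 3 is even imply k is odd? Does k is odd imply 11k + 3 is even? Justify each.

(⇒) Suppose 11k + 3 is even. Since 11 is odd, 11k and k have the same parity, so 11k + 3 ≡ k + 3 (mod 2). As 3 is odd, 11k + 3 is even exactly when k is odd. Thus k is odd.

(⇐) Conversely, suppose k is odd; write k = 2j + 1. Then 11k + 3 = 11·(2j + 1) + 3 = 2·11j + 14, which is even.

The biconditional holds.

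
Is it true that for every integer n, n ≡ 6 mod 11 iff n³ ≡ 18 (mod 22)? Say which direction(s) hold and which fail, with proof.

Not equivalent: only (⇐) holds.

(⟹) This fails: take n = 17. Then 17 ≡ 6 (mod 11), but 17³ = 4913 ≡ 7 (mod 22), not 18.

(⟸) Conversely, the residues r modulo 22 with r³ ≡ 18 (mod 22) are exactly {6}, and each is ≡ 6 (mod 11).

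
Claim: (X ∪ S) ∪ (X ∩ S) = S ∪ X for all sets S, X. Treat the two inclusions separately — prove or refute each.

(⟹) Let x ∈ (X ∪ S) ∪ (X ∩ S). Then either x ∈ S and x ∉ X; or x ∈ X and x ∉ S; or x ∈ S ∩ X. In each case x ∈ S ∪ X, so (X ∪ S) ∪ (X ∩ S) ⊆ S ∪ X.

(⟸) Let x ∈ S ∪ X. Then either x ∈ S and x ∉ X; or x ∈ X and x ∉ S; or x ∈ S ∩ X. In each case x ∈ (X ∪ S) ∪ (X ∩ S), so S ∪ X ⊆ (X ∪ S) ∪ (X ∩ S).

Both inclusions hold; the sets are equal.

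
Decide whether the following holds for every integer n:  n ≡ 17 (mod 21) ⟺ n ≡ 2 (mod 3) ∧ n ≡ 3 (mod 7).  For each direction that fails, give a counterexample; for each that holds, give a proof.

[⇒] Suppose n ≡ 17 (mod 21); write n = 21j + 17. Since 3 ∣ 21, reducing mod 3 gives n ≡ 17 ≡ 2 (mod 3); since 7 ∣ 21, reducing mod 7 gives n ≡ 17 ≡ 3 (mod 7).

[⇐] Conversely, if n ≡ 2 (mod 3) and n ≡ 3 (mod 7), then by the Chinese remainder theorem n ≡ 17 (mod 21). This is exactly n ≡ 17 (mod 21).

Equivalent; both directions hold.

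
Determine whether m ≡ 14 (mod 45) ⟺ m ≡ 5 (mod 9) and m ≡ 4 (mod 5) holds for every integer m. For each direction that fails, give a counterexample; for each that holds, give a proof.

(←) If m ≡ 5 (mod 9) and m ≡ 4 (mod 5), then by the Chinese remainder theorem m ≡ 14 (mod 45). This is exactly m ≡ 14 (mod 45).

(→) Suppose m ≡ 14 (mod 45); write m = 45j + 14. Since 9 ∣ 45, reducing mod 9 gives m ≡ 14 ≡ 5 (mod 9); since 5 ∣ 45, reducing mod 5 gives m ≡ 14 ≡ 4 (mod 5).

Both directions hold; the statement is true.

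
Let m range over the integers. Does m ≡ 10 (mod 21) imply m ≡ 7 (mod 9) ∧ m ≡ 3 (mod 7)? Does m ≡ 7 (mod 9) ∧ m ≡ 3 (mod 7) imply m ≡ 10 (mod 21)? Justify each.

(←) If m ≡ 7 (mod 9) and m ≡ 3 (mod 7), then by the Chinese remainder theorem m ≡ 52 (mod 63). Since 52 ≡ 10 (mod 21) and 21 ∣ 63, we get m ≡ 10 (mod 21).

(→) This fails: m = 10 gives 10 ≡ 10 (mod 21) but 10 ≡ 1 (mod 9), so the conjunction on the right does not hold.

Not equivalent: only (⇐) holds.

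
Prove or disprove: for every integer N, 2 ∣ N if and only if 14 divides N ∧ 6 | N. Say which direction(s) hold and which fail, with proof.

(⇒) This fails: take N = 2. Certainly 2 ∣ 2, but 14 ∤ 2.

(⇐) Suppose 14 ∣ N and 6 ∣ N. Any common multiple of 14 and 6 is a multiple of their lcm; here lcm(14, 6) = 14·6/gcd(14, 6) = 84/2 = 42, so 42 ∣ N. Since 2 ∣ 42, it follows that 2 ∣ N.

(⇒) fails; (⇐) holds.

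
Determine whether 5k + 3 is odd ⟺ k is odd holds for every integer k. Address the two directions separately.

(⇒) This fails: k = 6 gives 5k + 3 = 33, which is odd, but 6 is even, not odd.

(⇐) This also fails: k = 1 is odd, but 5k + 3 = 8 is even, not odd.

(⇒) fails and (⇐) fails.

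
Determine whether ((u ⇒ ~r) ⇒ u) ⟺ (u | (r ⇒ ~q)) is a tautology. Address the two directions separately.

Not equivalent: only (⇒) holds.

(→) Assume the antecedent. If q is true, the antecedent forces (q = T, r = F, u = T) or (q = T, r = T, u = T), and u | (r ⇒ ~q) holds there. If q is false, u | (r ⇒ ~q) reduces to true regardless of the other variables. Either way u | (r ⇒ ~q) holds.

(←) This fails. Under q = F, r = F, u = F, the left side is false but the right side is true.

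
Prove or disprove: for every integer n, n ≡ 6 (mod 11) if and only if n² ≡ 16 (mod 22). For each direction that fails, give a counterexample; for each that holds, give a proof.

(⟹) This fails: take n = 6. Then 6 ≡ 6 (mod 11), but 6² = 36 ≡ 14 (mod 22), not 16.

(⟸) This fails: take n = 4. Then 4² = 16 ≡ 16 (mod 22), yet 4 ≡ 4 (mod 11), not 6.

Neither direction holds.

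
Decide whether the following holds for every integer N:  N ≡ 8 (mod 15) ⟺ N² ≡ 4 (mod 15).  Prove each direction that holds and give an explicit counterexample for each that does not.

The forward direction holds; the converse fails.

Forward direction. Suppose N ≡ 8 (mod 15). Write N = 15j + 8. Then (15j + 8)² = 225j² + 240j + 64 = 15(15j² + 16j + 4) + 4, so N² ≡ 4 (mod 15).

Converse. This fails: take N = 2. Then 2² = 4 ≡ 4 (mod 15), yet 2 ≡ 2 (mod 15), not 8.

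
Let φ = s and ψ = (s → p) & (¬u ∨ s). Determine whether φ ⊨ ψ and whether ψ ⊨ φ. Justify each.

Neither implication holds.

Forward direction. This fails. Under s = T, p = F, u = F, the left side is true but the right side is false.

Converse. This fails. Under s = F, p = F, u = F, the left side is false but the right side is true.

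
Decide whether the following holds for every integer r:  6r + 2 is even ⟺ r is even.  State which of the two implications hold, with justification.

The forward direction fails; the converse holds.

(⇒) This fails: take r = 1. Then 6r + 2 = 8, which is even, yet r = 1 is odd, not even.

(⇐) Suppose r is even. Since 6 is even, 6r is even for every r, so 6r + 2 has the same parity as 2, which is even. Hence 6r + 2 is even.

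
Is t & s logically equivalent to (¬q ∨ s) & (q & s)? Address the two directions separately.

(⇒) This fails. Under t = T, s = T, q = F, the left side is true but the right side is false.

(⇐) This fails. Under t = F, s = T, q = T, the left side is false but the right side is true.

(⇒) fails and (⇐) fails.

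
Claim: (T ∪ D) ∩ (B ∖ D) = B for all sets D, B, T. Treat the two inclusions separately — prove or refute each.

Reverse inclusion. This inclusion fails. Take D = ∅, B = {1}, T = ∅; then 1 ∈ B but 1 ∉ (T ∪ D) ∩ (B ∖ D).

Forward inclusion. Let x ∈ (T ∪ D) ∩ (B ∖ D). Then x ∈ B ∩ T and x ∉ D, from which x ∈ B.

Only the forward inclusion holds.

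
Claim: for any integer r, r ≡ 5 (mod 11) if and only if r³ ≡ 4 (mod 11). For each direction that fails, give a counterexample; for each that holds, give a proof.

Both implications hold.

(→) Suppose r ≡ 5 (mod 11). Write r = 11j + 5. Then (11j + 5)³ = 1331j³ + 1815j² + 825j + 125 = 11(121j³ + 165j² + 75j + 11) + 4, so r³ ≡ 4 (mod 11).

(←) Conversely, suppose r³ ≡ 4 (mod 11). The only residue r in {0, …, 10} with r³ ≡ 4 (mod 11) is r = 5, so r ≡ 5 (mod 11).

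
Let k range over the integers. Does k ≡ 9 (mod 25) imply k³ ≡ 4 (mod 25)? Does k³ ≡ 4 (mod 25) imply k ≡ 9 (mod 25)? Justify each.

Equivalent; both directions hold.

(⇒) Suppose k ≡ 9 (mod 25). Write k = 25j + 9. Then (25j + 9)³ = 15625j³ + 16875j² + 6075j + 729 = 25(625j³ + 675j² + 243j + 29) + 4, so k³ ≡ 4 (mod 25).

(⇐) Conversely, suppose k³ ≡ 4 (mod 25). The only residue r in {0, …, 24} with r³ ≡ 4 (mod 25) is r = 9, so k ≡ 9 (mod 25).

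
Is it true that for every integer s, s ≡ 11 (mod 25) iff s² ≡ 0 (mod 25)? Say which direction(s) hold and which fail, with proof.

(⇒) This fails: take s = 11. Then 11 ≡ 11 (mod 25), but 11² = 121 ≡ 21 (mod 25), not 0.

(⇐) This fails: take s = 0. Then 0² = 0 ≡ 0 (mod 25), yet 0 ≡ 0 (mod 25), not 11.

(⇒) fails and (⇐) fails.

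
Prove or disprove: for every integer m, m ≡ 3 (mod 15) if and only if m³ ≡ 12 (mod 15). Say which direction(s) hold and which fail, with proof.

(⟹) Suppose m ≡ 3 (mod 15). Write m = 15j + 3. Then (15j + 3)³ = 3375j³ + 2025j² + 405j + 27 = 15(225j³ + 135j² + 27j + 1) + 12, so m³ ≡ 12 (mod 15).

(⟸) Conversely, suppose m³ ≡ 12 (mod 15). The only residue r in {0, …, 14} with r³ ≡ 12 (mod 15) is r = 3, so m ≡ 3 (mod 15).

Both directions hold.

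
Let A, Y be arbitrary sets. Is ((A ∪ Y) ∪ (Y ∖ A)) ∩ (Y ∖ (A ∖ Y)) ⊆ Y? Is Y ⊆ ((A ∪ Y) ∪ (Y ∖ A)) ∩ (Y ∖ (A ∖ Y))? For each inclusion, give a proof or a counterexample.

(⟹) Let x ∈ ((A ∪ Y) ∪ (Y ∖ A)) ∩ (Y ∖ (A ∖ Y)). Then either x ∈ Y and x ∉ A; or x ∈ A ∩ Y. In each case x ∈ Y, so ((A ∪ Y) ∪ (Y ∖ A)) ∩ (Y ∖ (A ∖ Y)) ⊆ Y.

(⟸) Let x ∈ Y. Then either x ∈ Y and x ∉ A; or x ∈ A ∩ Y. In each case x ∈ ((A ∪ Y) ∪ (Y ∖ A)) ∩ (Y ∖ (A ∖ Y)), so Y ⊆ ((A ∪ Y) ∪ (Y ∖ A)) ∩ (Y ∖ (A ∖ Y)).

The two sets are equal.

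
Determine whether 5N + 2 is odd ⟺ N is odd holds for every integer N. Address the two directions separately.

[⇒] Suppose 5N + 2 is odd. Since 5 is odd, 5N and N have the same parity, so 5N + 2 ≡ N + 2 (mod 2). As 2 is even, 5N + 2 is odd exactly when N is odd. Thus N is odd.

[⇐] Conversely, suppose N is odd; write N = 2j + 1. Then 5N + 2 = 5·(2j + 1) + 2 = 2·5j + 7, which is odd.

The biconditional holds.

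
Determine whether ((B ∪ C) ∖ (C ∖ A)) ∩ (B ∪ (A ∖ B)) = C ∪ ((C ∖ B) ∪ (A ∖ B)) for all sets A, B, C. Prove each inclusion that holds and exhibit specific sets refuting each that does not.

(⊆) fails and (⊇) fails.

(⊆) This inclusion fails. Take A = ∅, B = {1}, C = ∅; then 1 ∈ ((B ∪ C) ∖ (C ∖ A)) ∩ (B ∪ (A ∖ B)) but 1 ∉ C ∪ ((C ∖ B) ∪ (A ∖ B)).

(⊇) This inclusion fails. Take A = {1}, B = ∅, C = ∅; then 1 ∈ C ∪ ((C ∖ B) ∪ (A ∖ B)) but 1 ∉ ((B ∪ C) ∖ (C ∖ A)) ∩ (B ∪ (A ∖ B)).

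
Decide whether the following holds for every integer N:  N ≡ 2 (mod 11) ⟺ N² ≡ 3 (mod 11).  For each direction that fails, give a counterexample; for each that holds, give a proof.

Neither implication holds.

(⇒) This fails: take N = 2. Then 2 ≡ 2 (mod 11), but 2² = 4 ≡ 4 (mod 11), not 3.

(⇐) This fails: take N = 5. Then 5² = 25 ≡ 3 (mod 11), yet 5 ≡ 5 (mod 11), not 2.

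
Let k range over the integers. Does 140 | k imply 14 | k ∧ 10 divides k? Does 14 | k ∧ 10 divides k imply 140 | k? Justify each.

The forward direction holds; the converse fails.

[⇒] If 140 ∣ k, write k = 140q. Since 140 = 10·14, k = 14·(10q), so 14 ∣ k; and since 140 = 14·10, k = 10·(14q), so 10 ∣ k.

[⇐] This fails: take k = 70. Both 14 ∣ 70 and 10 ∣ 70, yet 70 is not a multiple of 140 (since 70 = 0·140 + 70), so 140 ∤ 70.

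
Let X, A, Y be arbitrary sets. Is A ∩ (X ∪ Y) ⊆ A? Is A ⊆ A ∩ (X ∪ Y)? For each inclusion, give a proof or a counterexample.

Only the forward inclusion holds.

(⟹) Let x ∈ A ∩ (X ∪ Y). Then either x ∈ X ∩ A and x ∉ Y; or x ∈ A ∩ Y and x ∉ X; or x ∈ X ∩ A ∩ Y. In each case x ∈ A, so A ∩ (X ∪ Y) ⊆ A.

(⟸) This inclusion fails. Take X = ∅, A = {1}, Y = ∅; then 1 ∈ A but 1 ∉ A ∩ (X ∪ Y).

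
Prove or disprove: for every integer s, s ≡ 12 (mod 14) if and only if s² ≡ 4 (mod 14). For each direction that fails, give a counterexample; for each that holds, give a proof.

The forward direction holds; the converse fails.

Forward direction. Suppose s ≡ 12 (mod 14). Write s = 14j + 12. Then (14j + 12)² = 196j² + 336j + 144 = 14(14j² + 24j + 10) + 4, so s² ≡ 4 (mod 14).

Converse. This fails: take s = 2. Then 2² = 4 ≡ 4 (mod 14), yet 2 ≡ 2 (mod 14), not 12.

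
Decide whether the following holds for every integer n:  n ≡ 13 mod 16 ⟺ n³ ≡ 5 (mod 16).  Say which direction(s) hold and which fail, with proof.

Forward direction. Suppose n ≡ 13 mod 16. Write n = 16j + 13. Then (16j + 13)³ = 4096j³ + 9984j² + 8112j + 2197 = 16(256j³ + 624j² + 507j + 137) + 5, so n³ ≡ 5 (mod 16).

Converse. Suppose n³ ≡ 5 (mod 16). The only residue r in {0, …, 15} with r³ ≡ 5 (mod 16) is r = 13, so n ≡ 13 (mod 16).

Both implications hold.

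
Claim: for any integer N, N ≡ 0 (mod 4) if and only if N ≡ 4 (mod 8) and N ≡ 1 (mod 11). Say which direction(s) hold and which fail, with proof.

Only the reverse direction holds.

(←) If N ≡ 4 (mod 8) and N ≡ 1 (mod 11), then by the Chinese remainder theorem N ≡ 12 (mod 88). Since 12 ≡ 0 (mod 4) and 4 ∣ 88, we get N ≡ 0 (mod 4).

(→) This fails: N = 0 gives 0 ≡ 0 (mod 4) but 0 ≡ 0 (mod 8), so the conjunction on the right does not hold.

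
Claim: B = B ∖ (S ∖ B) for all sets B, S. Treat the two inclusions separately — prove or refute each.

(⟸) Let x ∈ B ∖ (S ∖ B). Then either x ∈ B and x ∉ S; or x ∈ B ∩ S. In each case x ∈ B, so B ∖ (S ∖ B) ⊆ B.

(⟹) Let x ∈ B. Then either x ∈ B and x ∉ S; or x ∈ B ∩ S. In each case x ∈ B ∖ (S ∖ B), so B ⊆ B ∖ (S ∖ B).

The two sets are equal.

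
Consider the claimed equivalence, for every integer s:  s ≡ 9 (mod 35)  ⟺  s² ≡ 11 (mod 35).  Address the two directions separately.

Only the forward direction holds.

(⇒) Suppose s ≡ 9 (mod 35). Write s = 35j + 9. Then (35j + 9)² = 1225j² + 630j + 81 = 35(35j² + 18j + 2) + 11, so s² ≡ 11 (mod 35).

(⇐) This fails: take s = 16. Then 16² = 256 ≡ 11 (mod 35), yet 16 ≡ 16 (mod 35), not 9.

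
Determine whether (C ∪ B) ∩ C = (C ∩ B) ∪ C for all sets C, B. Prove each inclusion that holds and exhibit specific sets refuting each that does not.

Both inclusions hold.

(⟸) Let x ∈ (C ∩ B) ∪ C. Then either x ∈ C and x ∉ B; or x ∈ C ∩ B. In each case x ∈ (C ∪ B) ∩ C, so (C ∩ B) ∪ C ⊆ (C ∪ B) ∩ C.

(⟹) Let x ∈ (C ∪ B) ∩ C. Then either x ∈ C and x ∉ B; or x ∈ C ∩ B. In each case x ∈ (C ∩ B) ∪ C, so (C ∪ B) ∩ C ⊆ (C ∩ B) ∪ C.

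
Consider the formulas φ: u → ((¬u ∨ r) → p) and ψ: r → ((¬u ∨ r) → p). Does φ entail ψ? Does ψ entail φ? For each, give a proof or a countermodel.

[⇒] This fails. Under r = T, p = F, u = F, the left side is true but the right side is false.

[⇐] Assume the antecedent. If r is true, the antecedent forces (r = T, p = T, u = F) or (r = T, p = T, u = T), and u → ((¬u ∨ r) → p) holds there. If r is false, u → ((¬u ∨ r) → p) reduces to true regardless of the other variables. Either way u → ((¬u ∨ r) → p) holds.

(⇒) fails; (⇐) holds.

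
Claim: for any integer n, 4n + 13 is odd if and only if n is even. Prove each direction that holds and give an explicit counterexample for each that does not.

(→) This fails: take n = 3. Then 4n + 13 = 25, which is odd, yet n = 3 is odd, not even.

(←) Suppose n is even. Since 4 is even, 4n is even for every n, so 4n + 13 has the same parity as 13, which is odd. Hence 4n + 13 is odd.

Only the converse holds.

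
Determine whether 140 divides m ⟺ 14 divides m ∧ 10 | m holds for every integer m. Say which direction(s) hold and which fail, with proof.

(⟸) This fails: take m = 70. Both 14 ∣ 70 and 10 ∣ 70, yet 70 is not a multiple of 140 (since 70 = 0·140 + 70), so 140 ∤ 70.

(⟹) If 140 ∣ m, write m = 140q. Since 140 = 10·14, m = 14·(10q), so 14 ∣ m; and since 140 = 14·10, m = 10·(14q), so 10 ∣ m.

Only the forward implication holds.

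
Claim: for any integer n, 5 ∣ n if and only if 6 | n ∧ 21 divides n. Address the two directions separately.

Neither direction holds.

Forward direction. This fails: take n = 5. Certainly 5 ∣ 5, but 6 ∤ 5.

Converse. This fails: take n = 42. Both 6 ∣ 42 and 21 ∣ 42, yet 42 is not a multiple of 5 (since 42 = 8·5 + 2), so 5 ∤ 42.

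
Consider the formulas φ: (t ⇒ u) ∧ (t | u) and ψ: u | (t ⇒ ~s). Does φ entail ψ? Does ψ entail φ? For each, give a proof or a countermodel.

The forward direction holds; the converse fails.

(⟹) Assume the antecedent. If u is true, u | (t ⇒ ~s) reduces to true regardless of the other variables. If u is false, the antecedent cannot hold. Either way u | (t ⇒ ~s) holds.

(⟸) This fails. Under u = F, s = F, t = F, the left side is false but the right side is true.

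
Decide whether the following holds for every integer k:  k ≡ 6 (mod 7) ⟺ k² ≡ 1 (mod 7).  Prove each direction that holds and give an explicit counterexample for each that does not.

[⇒] Suppose k ≡ 6 (mod 7). Write k = 7j + 6. Then (7j + 6)² = 49j² + 84j + 36 = 7(7j² + 12j + 5) + 1, so k² ≡ 1 (mod 7).

[⇐] This fails: take k = 1. Then 1² = 1 ≡ 1 (mod 7), yet 1 ≡ 1 (mod 7), not 6.

Only the forward implication holds.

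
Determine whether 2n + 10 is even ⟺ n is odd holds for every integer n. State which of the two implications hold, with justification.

The forward direction fails; the converse holds.

[⇒] This fails: take n = 0. Then 2n + 10 = 10, which is even, yet n = 0 is even, not odd.

[⇐] Suppose n is odd. Since 2 is even, 2n is even for every n, so 2n + 10 has the same parity as 10, which is even. Hence 2n + 10 is even.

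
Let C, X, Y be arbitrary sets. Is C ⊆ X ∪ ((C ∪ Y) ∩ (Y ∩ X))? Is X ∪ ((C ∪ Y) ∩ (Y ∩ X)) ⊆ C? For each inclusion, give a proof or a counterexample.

Both inclusions fail.

Forward inclusion. This inclusion fails. Take C = {1}, X = ∅, Y = ∅; then 1 ∈ C but 1 ∉ X ∪ ((C ∪ Y) ∩ (Y ∩ X)).

Reverse inclusion. This inclusion fails. Take C = ∅, X = {1}, Y = ∅; then 1 ∈ X ∪ ((C ∪ Y) ∩ (Y ∩ X)) but 1 ∉ C.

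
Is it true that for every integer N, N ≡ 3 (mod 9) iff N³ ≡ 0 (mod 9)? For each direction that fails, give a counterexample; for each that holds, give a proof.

(⇒) Suppose N ≡ 3 (mod 9). Write N = 9j + 3. Then (9j + 3)³ = 729j³ + 729j² + 243j + 27 = 9(81j³ + 81j² + 27j + 3) + 0, so N³ ≡ 0 (mod 9).

(⇐) This fails: take N = 0. Then 0³ = 0 ≡ 0 (mod 9), yet 0 ≡ 0 (mod 9), not 3.

Not equivalent: only (⇒) holds.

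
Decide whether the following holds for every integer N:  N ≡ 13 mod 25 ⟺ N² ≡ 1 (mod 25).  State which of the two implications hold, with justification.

Forward direction. This fails: take N = 13. Then 13 ≡ 13 (mod 25), but 13² = 169 ≡ 19 (mod 25), not 1.

Converse. This fails: take N = 1. Then 1² = 1 ≡ 1 (mod 25), yet 1 ≡ 1 (mod 25), not 13.

Neither direction holds.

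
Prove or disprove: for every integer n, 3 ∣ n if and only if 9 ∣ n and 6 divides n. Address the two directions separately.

(←) Suppose 9 ∣ n and 6 ∣ n. Any common multiple of 9 and 6 is a multiple of their lcm; here lcm(9, 6) = 9·6/gcd(9, 6) = 54/3 = 18, so 18 ∣ n. Since 3 ∣ 18, it follows that 3 ∣ n.

(→) This fails: take n = 3. Certainly 3 ∣ 3, but 9 ∤ 3.

Only the reverse direction holds.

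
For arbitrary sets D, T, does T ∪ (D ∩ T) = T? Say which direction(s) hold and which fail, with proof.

Reverse inclusion. Let x ∈ T. Then either x ∈ T and x ∉ D; or x ∈ D ∩ T. In each case x ∈ T ∪ (D ∩ T), so T ⊆ T ∪ (D ∩ T).

Forward inclusion. Let x ∈ T ∪ (D ∩ T). Then either x ∈ T and x ∉ D; or x ∈ D ∩ T. In each case x ∈ T, so T ∪ (D ∩ T) ⊆ T.

Both inclusions hold; the sets are equal.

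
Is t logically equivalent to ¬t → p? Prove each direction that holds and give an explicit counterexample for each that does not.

[⇒] Assume the antecedent. If p is true, ¬t → p reduces to true regardless of the other variables. If p is false, the antecedent forces (p = F, t = T), and ¬t → p holds there. Either way ¬t → p holds.

[⇐] This fails. Under p = T, t = F, the left side is false but the right side is true.

Only the forward direction holds.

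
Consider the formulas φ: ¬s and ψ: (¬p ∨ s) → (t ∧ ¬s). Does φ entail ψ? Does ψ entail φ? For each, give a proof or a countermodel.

Converse. Assume the antecedent. If p is true, the antecedent forces (p = T, s = F, t = F) or (p = T, s = F, t = T), and ¬s holds there. If p is false, the antecedent forces (p = F, s = F, t = T), and ¬s holds there. Either way ¬s holds.

Forward direction. This fails. Under p = F, s = F, t = F, the left side is true but the right side is false.

Only the reverse direction holds.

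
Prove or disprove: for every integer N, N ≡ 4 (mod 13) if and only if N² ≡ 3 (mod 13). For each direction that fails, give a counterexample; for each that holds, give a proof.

Only the forward direction holds.

(⇒) Suppose N ≡ 4 (mod 13). Write N = 13j + 4. Then (13j + 4)² = 169j² + 104j + 16 = 13(13j² + 8j + 1) + 3, so N² ≡ 3 (mod 13).

(⇐) This fails: take N = 9. Then 9² = 81 ≡ 3 (mod 13), yet 9 ≡ 9 (mod 13), not 4.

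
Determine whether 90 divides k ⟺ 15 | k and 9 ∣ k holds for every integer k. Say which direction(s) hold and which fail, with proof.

The forward direction holds; the converse fails.

(⟸) This fails: take k = 45. Both 15 ∣ 45 and 9 ∣ 45, yet 45 is not a multiple of 90 (since 45 = 0·90 + 45), so 90 ∤ 45.

(⟹) If 90 ∣ k, write k = 90q. Since 90 = 6·15, k = 15·(6q), so 15 ∣ k; and since 90 = 10·9, k = 9·(10q), so 9 ∣ k.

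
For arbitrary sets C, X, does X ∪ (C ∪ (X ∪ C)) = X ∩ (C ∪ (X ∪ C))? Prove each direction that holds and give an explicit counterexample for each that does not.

(⊆) fails; (⊇) holds.

(⊇) Let x ∈ X ∩ (C ∪ (X ∪ C)). Then either x ∈ X and x ∉ C; or x ∈ C ∩ X. In each case x ∈ X ∪ (C ∪ (X ∪ C)), so X ∩ (C ∪ (X ∪ C)) ⊆ X ∪ (C ∪ (X ∪ C)).

(⊆) This inclusion fails. Take C = {1}, X = ∅; then 1 ∈ X ∪ (C ∪ (X ∪ C)) but 1 ∉ X ∩ (C ∪ (X ∪ C)).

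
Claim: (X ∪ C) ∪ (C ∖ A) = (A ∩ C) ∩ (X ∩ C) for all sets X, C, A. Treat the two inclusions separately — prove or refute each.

(⟸) Let x ∈ (A ∩ C) ∩ (X ∩ C). Then x ∈ X ∩ C ∩ A, from which x ∈ (X ∪ C) ∪ (C ∖ A).

(⟹) This inclusion fails. Take X = {1}, C = ∅, A = ∅; then 1 ∈ (X ∪ C) ∪ (C ∖ A) but 1 ∉ (A ∩ C) ∩ (X ∩ C).

(⊆) fails; (⊇) holds.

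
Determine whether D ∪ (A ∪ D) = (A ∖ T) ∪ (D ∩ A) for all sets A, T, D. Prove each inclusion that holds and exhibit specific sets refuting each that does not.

Only the reverse inclusion holds.

Forward inclusion. This inclusion fails. Take A = {1}, T = {1}, D = ∅; then 1 ∈ D ∪ (A ∪ D) but 1 ∉ (A ∖ T) ∪ (D ∩ A).

Reverse inclusion. Let x ∈ (A ∖ T) ∪ (D ∩ A). Then either x ∈ A and x ∉ T, D; or x ∈ A ∩ D and x ∉ T; or x ∈ A ∩ T ∩ D. In each case x ∈ D ∪ (A ∪ D), so (A ∖ T) ∪ (D ∩ A) ⊆ D ∪ (A ∪ D).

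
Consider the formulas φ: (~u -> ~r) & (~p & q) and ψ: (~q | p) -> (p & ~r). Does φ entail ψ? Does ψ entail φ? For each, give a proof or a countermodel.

Not equivalent: only (⇒) holds.

(⟹) Assume the antecedent. If u is true, the antecedent forces (u = T, r = F, q = T, p = F) or (u = T, r = T, q = T, p = F), and (~q | p) -> (p & ~r) holds there. If u is false, the antecedent forces (u = F, r = F, q = T, p = F), and (~q | p) -> (p & ~r) holds there. Either way (~q | p) -> (p & ~r) holds.

(⟸) This fails. Under u = F, r = T, q = T, p = F, the left side is false but the right side is true.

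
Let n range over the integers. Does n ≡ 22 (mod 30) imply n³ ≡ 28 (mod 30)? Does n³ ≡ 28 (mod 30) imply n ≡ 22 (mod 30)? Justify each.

(→) Suppose n ≡ 22 (mod 30). Write n = 30j + 22. Then (30j + 22)³ = 27000j³ + 59400j² + 43560j + 10648 = 30(900j³ + 1980j² + 1452j + 354) + 28, so n³ ≡ 28 (mod 30).

(←) Conversely, suppose n³ ≡ 28 (mod 30). The only residue r in {0, …, 29} with r³ ≡ 28 (mod 30) is r = 22, so n ≡ 22 (mod 30).

Both directions hold; the statement is true.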